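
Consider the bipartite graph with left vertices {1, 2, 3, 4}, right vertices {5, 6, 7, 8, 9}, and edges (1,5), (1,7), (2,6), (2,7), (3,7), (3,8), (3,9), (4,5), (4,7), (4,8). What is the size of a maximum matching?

Step 1: List the neighbors of each left vertex:
  1: 5, 7
  2: 6, 7
  3: 7, 8, 9
  4: 5, 7, 8

Step 2: Greedily match left vertices, then look for augmenting paths:
  Match 1 -- 5
  Match 2 -- 6
  Match 3 -- 7
  Match 4 -- 8
  No augmenting path remains.

Step 3: Verify this is maximum:
  Matching size 4 = min(|L|, |R|) = min(4, 5), which is an upper bound, so this matching is maximum.

Maximum matching: {(1,5), (2,6), (3,7), (4,8)}
Size: 4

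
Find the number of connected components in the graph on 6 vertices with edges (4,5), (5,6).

Step 1: Build adjacency list from edges:
  1: (none)
  2: (none)
  3: (none)
  4: 5
  5: 4, 6
  6: 5

Step 2: Run BFS/DFS from vertex 1:
  Visited: {1}
  Reached 1 of 6 vertices

Step 3: Only 1 of 6 vertices reached. Graph is disconnected.
Connected components: {1}, {2}, {3}, {4, 5, 6}
Number of connected components: 4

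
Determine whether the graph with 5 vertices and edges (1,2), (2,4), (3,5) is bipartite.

Step 1: Attempt 2-coloring using BFS:
  Start at vertex 1, assign color 0
  Color vertex 2 with color 1 (neighbor of 1)
  Color vertex 4 with color 0 (neighbor of 2)
  Start new component at vertex 3, assign color 0
  Color vertex 5 with color 1 (neighbor of 3)

Step 2: 2-coloring succeeded. No conflicts found.
  Set A (color 0): {1, 3, 4}
  Set B (color 1): {2, 5}

The graph is bipartite with partition {1, 3, 4}, {2, 5}.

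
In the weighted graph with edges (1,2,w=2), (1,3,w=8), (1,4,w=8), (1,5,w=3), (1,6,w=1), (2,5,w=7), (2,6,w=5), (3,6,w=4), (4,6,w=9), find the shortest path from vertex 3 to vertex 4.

Step 1: Build adjacency list with weights:
  1: 2(w=2), 3(w=8), 4(w=8), 5(w=3), 6(w=1)
  2: 1(w=2), 5(w=7), 6(w=5)
  3: 1(w=8), 6(w=4)
  4: 1(w=8), 6(w=9)
  5: 1(w=3), 2(w=7)
  6: 1(w=1), 2(w=5), 3(w=4), 4(w=9)

Step 2: Apply Dijkstra's algorithm from vertex 3:
  Visit vertex 3 (distance=0)
    Update dist[1] = 8
    Update dist[6] = 4
  Visit vertex 6 (distance=4)
    Update dist[1] = 5
    Update dist[2] = 9
    Update dist[4] = 13
  Visit vertex 1 (distance=5)
    Update dist[2] = 7
    Update dist[5] = 8
  Visit vertex 2 (distance=7)
  Visit vertex 5 (distance=8)
  Visit vertex 4 (distance=13)

Step 3: Shortest path: 3 -> 6 -> 4
Total weight: 4 + 9 = 13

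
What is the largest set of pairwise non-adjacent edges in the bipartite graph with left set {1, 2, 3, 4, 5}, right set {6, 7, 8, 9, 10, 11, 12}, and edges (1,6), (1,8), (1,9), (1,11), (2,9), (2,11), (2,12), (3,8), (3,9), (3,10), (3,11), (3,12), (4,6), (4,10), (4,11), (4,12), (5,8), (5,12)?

Step 1: List the neighbors of each left vertex:
  1: 6, 8, 9, 11
  2: 9, 11, 12
  3: 8, 9, 10, 11, 12
  4: 6, 10, 11, 12
  5: 8, 12

Step 2: Greedily match left vertices, then look for augmenting paths:
  Match 1 -- 6
  Match 2 -- 9
  Match 3 -- 8
  Match 4 -- 10
  Match 5 -- 12
  No augmenting path remains.

Step 3: Verify this is maximum:
  Matching size 5 = min(|L|, |R|) = min(5, 7), which is an upper bound, so this matching is maximum.

Maximum matching: {(1,6), (2,9), (3,8), (4,10), (5,12)}
Size: 5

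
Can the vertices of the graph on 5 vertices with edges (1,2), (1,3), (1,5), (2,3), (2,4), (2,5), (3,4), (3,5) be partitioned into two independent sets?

Step 1: Attempt 2-coloring using BFS:
  Start at vertex 1, assign color 0
  Color vertex 2 with color 1 (neighbor of 1)
  Color vertex 3 with color 1 (neighbor of 1)
  Color vertex 5 with color 1 (neighbor of 1)

Step 2: Conflict found! Vertices 2 and 3 are adjacent but have the same color.
This means the graph contains an odd cycle.

The graph is NOT bipartite.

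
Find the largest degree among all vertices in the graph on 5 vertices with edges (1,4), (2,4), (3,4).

Step 1: Count edges incident to each vertex:
  deg(1) = 1 (neighbors: 4)
  deg(2) = 1 (neighbors: 4)
  deg(3) = 1 (neighbors: 4)
  deg(4) = 3 (neighbors: 1, 2, 3)
  deg(5) = 0 (neighbors: none)

Step 2: Find maximum:
  max(1, 1, 1, 3, 0) = 3 (vertex 4)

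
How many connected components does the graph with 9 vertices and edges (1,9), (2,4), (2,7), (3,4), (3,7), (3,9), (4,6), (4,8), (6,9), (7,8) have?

Step 1: Build adjacency list from edges:
  1: 9
  2: 4, 7
  3: 4, 7, 9
  4: 2, 3, 6, 8
  5: (none)
  6: 4, 9
  7: 2, 3, 8
  8: 4, 7
  9: 1, 3, 6

Step 2: Run BFS/DFS from vertex 1:
  Visited: {1, 9, 3, 6, 4, 7, 2, 8}
  Reached 8 of 9 vertices

Step 3: Only 8 of 9 vertices reached. Graph is disconnected.
Connected components: {1, 2, 3, 4, 6, 7, 8, 9}, {5}
Number of connected components: 2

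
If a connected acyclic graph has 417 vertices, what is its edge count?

A tree on n vertices always has exactly n - 1 edges.
For n = 417: edges = 417 - 1 = 416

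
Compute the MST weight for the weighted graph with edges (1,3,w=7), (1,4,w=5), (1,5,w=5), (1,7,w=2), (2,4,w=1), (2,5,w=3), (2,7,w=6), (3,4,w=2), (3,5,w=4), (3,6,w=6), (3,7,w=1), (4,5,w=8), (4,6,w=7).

Apply Kruskal's algorithm (sort edges by weight, add if no cycle):

Sorted edges by weight:
  (2,4) w=1
  (3,7) w=1
  (1,7) w=2
  (3,4) w=2
  (2,5) w=3
  (3,5) w=4
  (1,4) w=5
  (1,5) w=5
  (2,7) w=6
  (3,6) w=6
  (1,3) w=7
  (4,6) w=7
  (4,5) w=8

Add edge (2,4) w=1 -- no cycle. Running total: 1
Add edge (3,7) w=1 -- no cycle. Running total: 2
Add edge (1,7) w=2 -- no cycle. Running total: 4
Add edge (3,4) w=2 -- no cycle. Running total: 6
Add edge (2,5) w=3 -- no cycle. Running total: 9
Skip edge (3,5) w=4 -- would create cycle
Skip edge (1,4) w=5 -- would create cycle
Skip edge (1,5) w=5 -- would create cycle
Skip edge (2,7) w=6 -- would create cycle
Add edge (3,6) w=6 -- no cycle. Running total: 15

MST edges: (2,4,w=1), (3,7,w=1), (1,7,w=2), (3,4,w=2), (2,5,w=3), (3,6,w=6)
Total MST weight: 1 + 1 + 2 + 2 + 3 + 6 = 15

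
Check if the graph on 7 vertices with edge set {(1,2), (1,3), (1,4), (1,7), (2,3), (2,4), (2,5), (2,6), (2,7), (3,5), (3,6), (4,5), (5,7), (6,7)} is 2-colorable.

Step 1: Attempt 2-coloring using BFS:
  Start at vertex 1, assign color 0
  Color vertex 2 with color 1 (neighbor of 1)
  Color vertex 3 with color 1 (neighbor of 1)
  Color vertex 4 with color 1 (neighbor of 1)
  Color vertex 7 with color 1 (neighbor of 1)

Step 2: Conflict found! Vertices 2 and 3 are adjacent but have the same color.
This means the graph contains an odd cycle.

The graph is NOT bipartite.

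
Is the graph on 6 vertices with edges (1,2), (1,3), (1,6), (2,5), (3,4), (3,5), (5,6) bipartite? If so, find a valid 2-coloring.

Step 1: Attempt 2-coloring using BFS:
  Start at vertex 1, assign color 0
  Color vertex 2 with color 1 (neighbor of 1)
  Color vertex 3 with color 1 (neighbor of 1)
  Color vertex 6 with color 1 (neighbor of 1)
  Color vertex 5 with color 0 (neighbor of 2)
  Color vertex 4 with color 0 (neighbor of 3)

Step 2: 2-coloring succeeded. No conflicts found.
  Set A (color 0): {1, 4, 5}
  Set B (color 1): {2, 3, 6}

The graph is bipartite with partition {1, 4, 5}, {2, 3, 6}.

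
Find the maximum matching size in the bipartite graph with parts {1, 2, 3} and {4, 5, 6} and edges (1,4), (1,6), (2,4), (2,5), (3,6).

Step 1: List the neighbors of each left vertex:
  1: 4, 6
  2: 4, 5
  3: 6

Step 2: Greedily match left vertices, then look for augmenting paths:
  Match 1 -- 4
  Match 2 -- 5
  Match 3 -- 6
  No augmenting path remains.

Step 3: Verify this is maximum:
  Matching size 3 = min(|L|, |R|) = min(3, 3), which is an upper bound, so this matching is maximum.

Maximum matching: {(1,4), (2,5), (3,6)}
Size: 3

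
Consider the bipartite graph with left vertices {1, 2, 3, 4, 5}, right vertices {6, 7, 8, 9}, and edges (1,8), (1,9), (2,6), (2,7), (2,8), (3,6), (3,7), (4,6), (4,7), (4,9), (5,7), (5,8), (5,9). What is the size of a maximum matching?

Step 1: List the neighbors of each left vertex:
  1: 8, 9
  2: 6, 7, 8
  3: 6, 7
  4: 6, 7, 9
  5: 7, 8, 9

Step 2: Greedily match left vertices, then look for augmenting paths:
  Match 1 -- 8
  Match 2 -- 6
  Match 3 -- 7
  Match 4 -- 9
  No augmenting path remains.

Step 3: Verify this is maximum:
  Matching size 4 = min(|L|, |R|) = min(5, 4), which is an upper bound, so this matching is maximum.

Maximum matching: {(1,8), (2,6), (3,7), (4,9)}
Size: 4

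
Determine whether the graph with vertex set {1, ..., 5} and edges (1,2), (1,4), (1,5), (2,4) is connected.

Step 1: Build adjacency list from edges:
  1: 2, 4, 5
  2: 1, 4
  3: (none)
  4: 1, 2
  5: 1

Step 2: Run BFS/DFS from vertex 1:
  Visited: {1, 2, 4, 5}
  Reached 4 of 5 vertices

Step 3: Only 4 of 5 vertices reached. Graph is disconnected.
Connected components: {1, 2, 4, 5}, {3}
Answer: No, the graph is not connected (2 components).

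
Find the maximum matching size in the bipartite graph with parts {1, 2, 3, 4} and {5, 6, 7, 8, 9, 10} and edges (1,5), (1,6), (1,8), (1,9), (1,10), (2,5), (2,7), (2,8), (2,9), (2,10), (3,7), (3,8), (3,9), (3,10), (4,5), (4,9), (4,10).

Step 1: List the neighbors of each left vertex:
  1: 5, 6, 8, 9, 10
  2: 5, 7, 8, 9, 10
  3: 7, 8, 9, 10
  4: 5, 9, 10

Step 2: Greedily match left vertices, then look for augmenting paths:
  Match 1 -- 5
  Match 2 -- 7
  Match 3 -- 8
  Match 4 -- 9
  No augmenting path remains.

Step 3: Verify this is maximum:
  Matching size 4 = min(|L|, |R|) = min(4, 6), which is an upper bound, so this matching is maximum.

Maximum matching: {(1,5), (2,7), (3,8), (4,9)}
Size: 4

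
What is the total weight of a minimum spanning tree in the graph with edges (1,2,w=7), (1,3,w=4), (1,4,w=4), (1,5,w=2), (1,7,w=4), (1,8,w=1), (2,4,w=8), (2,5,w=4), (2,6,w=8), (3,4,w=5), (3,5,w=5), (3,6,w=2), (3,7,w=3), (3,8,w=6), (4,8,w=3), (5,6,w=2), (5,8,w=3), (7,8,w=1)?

Apply Kruskal's algorithm (sort edges by weight, add if no cycle):

Sorted edges by weight:
  (1,8) w=1
  (7,8) w=1
  (1,5) w=2
  (3,6) w=2
  (5,6) w=2
  (3,7) w=3
  (4,8) w=3
  (5,8) w=3
  (1,3) w=4
  (1,4) w=4
  (1,7) w=4
  (2,5) w=4
  (3,5) w=5
  (3,4) w=5
  (3,8) w=6
  (1,2) w=7
  (2,4) w=8
  (2,6) w=8

Add edge (1,8) w=1 -- no cycle. Running total: 1
Add edge (7,8) w=1 -- no cycle. Running total: 2
Add edge (1,5) w=2 -- no cycle. Running total: 4
Add edge (3,6) w=2 -- no cycle. Running total: 6
Add edge (5,6) w=2 -- no cycle. Running total: 8
Skip edge (3,7) w=3 -- would create cycle
Add edge (4,8) w=3 -- no cycle. Running total: 11
Skip edge (5,8) w=3 -- would create cycle
Skip edge (1,3) w=4 -- would create cycle
Skip edge (1,4) w=4 -- would create cycle
Skip edge (1,7) w=4 -- would create cycle
Add edge (2,5) w=4 -- no cycle. Running total: 15

MST edges: (1,8,w=1), (7,8,w=1), (1,5,w=2), (3,6,w=2), (5,6,w=2), (4,8,w=3), (2,5,w=4)
Total MST weight: 1 + 1 + 2 + 2 + 2 + 3 + 4 = 15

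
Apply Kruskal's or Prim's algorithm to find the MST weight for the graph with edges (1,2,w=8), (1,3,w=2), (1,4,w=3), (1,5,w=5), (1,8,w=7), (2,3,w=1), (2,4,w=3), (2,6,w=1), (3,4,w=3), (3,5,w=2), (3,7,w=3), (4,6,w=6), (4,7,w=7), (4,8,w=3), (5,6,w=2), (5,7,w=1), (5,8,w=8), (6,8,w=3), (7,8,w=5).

Apply Kruskal's algorithm (sort edges by weight, add if no cycle):

Sorted edges by weight:
  (2,3) w=1
  (2,6) w=1
  (5,7) w=1
  (1,3) w=2
  (3,5) w=2
  (5,6) w=2
  (1,4) w=3
  (2,4) w=3
  (3,4) w=3
  (3,7) w=3
  (4,8) w=3
  (6,8) w=3
  (1,5) w=5
  (7,8) w=5
  (4,6) w=6
  (1,8) w=7
  (4,7) w=7
  (1,2) w=8
  (5,8) w=8

Add edge (2,3) w=1 -- no cycle. Running total: 1
Add edge (2,6) w=1 -- no cycle. Running total: 2
Add edge (5,7) w=1 -- no cycle. Running total: 3
Add edge (1,3) w=2 -- no cycle. Running total: 5
Add edge (3,5) w=2 -- no cycle. Running total: 7
Skip edge (5,6) w=2 -- would create cycle
Add edge (1,4) w=3 -- no cycle. Running total: 10
Skip edge (2,4) w=3 -- would create cycle
Skip edge (3,4) w=3 -- would create cycle
Skip edge (3,7) w=3 -- would create cycle
Add edge (4,8) w=3 -- no cycle. Running total: 13

MST edges: (2,3,w=1), (2,6,w=1), (5,7,w=1), (1,3,w=2), (3,5,w=2), (1,4,w=3), (4,8,w=3)
Total MST weight: 1 + 1 + 1 + 2 + 2 + 3 + 3 = 13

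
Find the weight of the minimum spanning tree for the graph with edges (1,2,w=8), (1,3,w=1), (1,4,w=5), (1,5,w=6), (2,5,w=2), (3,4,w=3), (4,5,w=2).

Apply Kruskal's algorithm (sort edges by weight, add if no cycle):

Sorted edges by weight:
  (1,3) w=1
  (2,5) w=2
  (4,5) w=2
  (3,4) w=3
  (1,4) w=5
  (1,5) w=6
  (1,2) w=8

Add edge (1,3) w=1 -- no cycle. Running total: 1
Add edge (2,5) w=2 -- no cycle. Running total: 3
Add edge (4,5) w=2 -- no cycle. Running total: 5
Add edge (3,4) w=3 -- no cycle. Running total: 8

MST edges: (1,3,w=1), (2,5,w=2), (4,5,w=2), (3,4,w=3)
Total MST weight: 1 + 2 + 2 + 3 = 8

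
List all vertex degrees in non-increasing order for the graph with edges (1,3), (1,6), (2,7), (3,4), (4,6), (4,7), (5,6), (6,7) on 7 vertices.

Step 1: Count edges incident to each vertex:
  deg(1) = 2 (neighbors: 3, 6)
  deg(2) = 1 (neighbors: 7)
  deg(3) = 2 (neighbors: 1, 4)
  deg(4) = 3 (neighbors: 3, 6, 7)
  deg(5) = 1 (neighbors: 6)
  deg(6) = 4 (neighbors: 1, 4, 5, 7)
  deg(7) = 3 (neighbors: 2, 4, 6)

Step 2: Sort degrees in non-increasing order:
  Degrees: [2, 1, 2, 3, 1, 4, 3] -> sorted: [4, 3, 3, 2, 2, 1, 1]

Degree sequence: [4, 3, 3, 2, 2, 1, 1]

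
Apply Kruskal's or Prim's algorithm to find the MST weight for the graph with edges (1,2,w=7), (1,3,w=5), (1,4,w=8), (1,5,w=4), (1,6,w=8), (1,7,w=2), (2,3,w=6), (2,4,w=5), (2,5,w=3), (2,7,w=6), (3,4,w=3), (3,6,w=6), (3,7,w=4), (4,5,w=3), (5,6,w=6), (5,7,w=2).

Apply Kruskal's algorithm (sort edges by weight, add if no cycle):

Sorted edges by weight:
  (1,7) w=2
  (5,7) w=2
  (2,5) w=3
  (3,4) w=3
  (4,5) w=3
  (1,5) w=4
  (3,7) w=4
  (1,3) w=5
  (2,4) w=5
  (2,3) w=6
  (2,7) w=6
  (3,6) w=6
  (5,6) w=6
  (1,2) w=7
  (1,4) w=8
  (1,6) w=8

Add edge (1,7) w=2 -- no cycle. Running total: 2
Add edge (5,7) w=2 -- no cycle. Running total: 4
Add edge (2,5) w=3 -- no cycle. Running total: 7
Add edge (3,4) w=3 -- no cycle. Running total: 10
Add edge (4,5) w=3 -- no cycle. Running total: 13
Skip edge (1,5) w=4 -- would create cycle
Skip edge (3,7) w=4 -- would create cycle
Skip edge (1,3) w=5 -- would create cycle
Skip edge (2,4) w=5 -- would create cycle
Skip edge (2,3) w=6 -- would create cycle
Skip edge (2,7) w=6 -- would create cycle
Add edge (3,6) w=6 -- no cycle. Running total: 19

MST edges: (1,7,w=2), (5,7,w=2), (2,5,w=3), (3,4,w=3), (4,5,w=3), (3,6,w=6)
Total MST weight: 2 + 2 + 3 + 3 + 3 + 6 = 19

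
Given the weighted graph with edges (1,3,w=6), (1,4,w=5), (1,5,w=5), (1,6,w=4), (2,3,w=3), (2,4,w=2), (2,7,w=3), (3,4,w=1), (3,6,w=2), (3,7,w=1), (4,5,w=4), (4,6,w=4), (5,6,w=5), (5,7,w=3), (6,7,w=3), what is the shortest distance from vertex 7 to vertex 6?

Step 1: Build adjacency list with weights:
  1: 3(w=6), 4(w=5), 5(w=5), 6(w=4)
  2: 3(w=3), 4(w=2), 7(w=3)
  3: 1(w=6), 2(w=3), 4(w=1), 6(w=2), 7(w=1)
  4: 1(w=5), 2(w=2), 3(w=1), 5(w=4), 6(w=4)
  5: 1(w=5), 4(w=4), 6(w=5), 7(w=3)
  6: 1(w=4), 3(w=2), 4(w=4), 5(w=5), 7(w=3)
  7: 2(w=3), 3(w=1), 5(w=3), 6(w=3)

Step 2: Apply Dijkstra's algorithm from vertex 7:
  Visit vertex 7 (distance=0)
    Update dist[2] = 3
    Update dist[3] = 1
    Update dist[5] = 3
    Update dist[6] = 3
  Visit vertex 3 (distance=1)
    Update dist[1] = 7
    Update dist[4] = 2
  Visit vertex 4 (distance=2)
  Visit vertex 2 (distance=3)
  Visit vertex 5 (distance=3)
  Visit vertex 6 (distance=3)

Step 3: Shortest path: 7 -> 6
Total weight: 3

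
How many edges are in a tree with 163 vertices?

A tree on n vertices always has exactly n - 1 edges.
For n = 163: edges = 163 - 1 = 162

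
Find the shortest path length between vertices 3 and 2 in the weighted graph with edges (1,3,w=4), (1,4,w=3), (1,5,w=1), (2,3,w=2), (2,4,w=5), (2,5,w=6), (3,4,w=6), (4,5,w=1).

Step 1: Build adjacency list with weights:
  1: 3(w=4), 4(w=3), 5(w=1)
  2: 3(w=2), 4(w=5), 5(w=6)
  3: 1(w=4), 2(w=2), 4(w=6)
  4: 1(w=3), 2(w=5), 3(w=6), 5(w=1)
  5: 1(w=1), 2(w=6), 4(w=1)

Step 2: Apply Dijkstra's algorithm from vertex 3:
  Visit vertex 3 (distance=0)
    Update dist[1] = 4
    Update dist[2] = 2
    Update dist[4] = 6
  Visit vertex 2 (distance=2)
    Update dist[5] = 8

Step 3: Shortest path: 3 -> 2
Total weight: 2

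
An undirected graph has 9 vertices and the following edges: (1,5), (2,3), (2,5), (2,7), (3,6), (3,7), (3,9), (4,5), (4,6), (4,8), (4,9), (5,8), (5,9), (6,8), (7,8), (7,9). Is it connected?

Step 1: Build adjacency list from edges:
  1: 5
  2: 3, 5, 7
  3: 2, 6, 7, 9
  4: 5, 6, 8, 9
  5: 1, 2, 4, 8, 9
  6: 3, 4, 8
  7: 2, 3, 8, 9
  8: 4, 5, 6, 7
  9: 3, 4, 5, 7

Step 2: Run BFS/DFS from vertex 1:
  Visited: {1, 5, 2, 4, 8, 9, 3, 7, 6}
  Reached 9 of 9 vertices

Step 3: All 9 vertices reached from vertex 1, so the graph is connected.
Answer: Yes, the graph is connected.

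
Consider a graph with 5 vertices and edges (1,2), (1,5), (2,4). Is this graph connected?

Step 1: Build adjacency list from edges:
  1: 2, 5
  2: 1, 4
  3: (none)
  4: 2
  5: 1

Step 2: Run BFS/DFS from vertex 1:
  Visited: {1, 2, 5, 4}
  Reached 4 of 5 vertices

Step 3: Only 4 of 5 vertices reached. Graph is disconnected.
Connected components: {1, 2, 4, 5}, {3}
Answer: No, the graph is not connected (2 components).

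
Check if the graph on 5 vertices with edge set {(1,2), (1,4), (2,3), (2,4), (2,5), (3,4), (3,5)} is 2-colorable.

Step 1: Attempt 2-coloring using BFS:
  Start at vertex 1, assign color 0
  Color vertex 2 with color 1 (neighbor of 1)
  Color vertex 4 with color 1 (neighbor of 1)
  Color vertex 3 with color 0 (neighbor of 2)

Step 2: Conflict found! Vertices 2 and 4 are adjacent but have the same color.
This means the graph contains an odd cycle.

The graph is NOT bipartite.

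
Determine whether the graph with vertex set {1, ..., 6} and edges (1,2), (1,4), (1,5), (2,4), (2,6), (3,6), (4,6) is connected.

Step 1: Build adjacency list from edges:
  1: 2, 4, 5
  2: 1, 4, 6
  3: 6
  4: 1, 2, 6
  5: 1
  6: 2, 3, 4

Step 2: Run BFS/DFS from vertex 1:
  Visited: {1, 2, 4, 5, 6, 3}
  Reached 6 of 6 vertices

Step 3: All 6 vertices reached from vertex 1, so the graph is connected.
Answer: Yes, the graph is connected.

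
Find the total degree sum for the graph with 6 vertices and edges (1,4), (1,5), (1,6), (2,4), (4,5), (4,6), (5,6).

Step 1: Count edges incident to each vertex:
  deg(1) = 3 (neighbors: 4, 5, 6)
  deg(2) = 1 (neighbors: 4)
  deg(3) = 0 (neighbors: none)
  deg(4) = 4 (neighbors: 1, 2, 5, 6)
  deg(5) = 3 (neighbors: 1, 4, 6)
  deg(6) = 3 (neighbors: 1, 4, 5)

Step 2: Sum all degrees:
  3 + 1 + 0 + 4 + 3 + 3 = 14

Verification: sum of degrees = 2 * |E| = 2 * 7 = 14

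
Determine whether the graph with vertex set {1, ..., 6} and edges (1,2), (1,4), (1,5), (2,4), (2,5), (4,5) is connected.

Step 1: Build adjacency list from edges:
  1: 2, 4, 5
  2: 1, 4, 5
  3: (none)
  4: 1, 2, 5
  5: 1, 2, 4
  6: (none)

Step 2: Run BFS/DFS from vertex 1:
  Visited: {1, 2, 4, 5}
  Reached 4 of 6 vertices

Step 3: Only 4 of 6 vertices reached. Graph is disconnected.
Connected components: {1, 2, 4, 5}, {3}, {6}
Answer: No, the graph is not connected (3 components).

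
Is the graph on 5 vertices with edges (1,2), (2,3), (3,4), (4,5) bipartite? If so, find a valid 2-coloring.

Step 1: Attempt 2-coloring using BFS:
  Start at vertex 1, assign color 0
  Color vertex 2 with color 1 (neighbor of 1)
  Color vertex 3 with color 0 (neighbor of 2)
  Color vertex 4 with color 1 (neighbor of 3)
  Color vertex 5 with color 0 (neighbor of 4)

Step 2: 2-coloring succeeded. No conflicts found.
  Set A (color 0): {1, 3, 5}
  Set B (color 1): {2, 4}

The graph is bipartite with partition {1, 3, 5}, {2, 4}.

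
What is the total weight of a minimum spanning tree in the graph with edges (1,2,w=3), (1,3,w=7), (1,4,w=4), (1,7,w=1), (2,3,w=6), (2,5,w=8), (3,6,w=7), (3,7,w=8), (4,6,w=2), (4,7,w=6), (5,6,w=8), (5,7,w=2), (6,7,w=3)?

Apply Kruskal's algorithm (sort edges by weight, add if no cycle):

Sorted edges by weight:
  (1,7) w=1
  (4,6) w=2
  (5,7) w=2
  (1,2) w=3
  (6,7) w=3
  (1,4) w=4
  (2,3) w=6
  (4,7) w=6
  (1,3) w=7
  (3,6) w=7
  (2,5) w=8
  (3,7) w=8
  (5,6) w=8

Add edge (1,7) w=1 -- no cycle. Running total: 1
Add edge (4,6) w=2 -- no cycle. Running total: 3
Add edge (5,7) w=2 -- no cycle. Running total: 5
Add edge (1,2) w=3 -- no cycle. Running total: 8
Add edge (6,7) w=3 -- no cycle. Running total: 11
Skip edge (1,4) w=4 -- would create cycle
Add edge (2,3) w=6 -- no cycle. Running total: 17

MST edges: (1,7,w=1), (4,6,w=2), (5,7,w=2), (1,2,w=3), (6,7,w=3), (2,3,w=6)
Total MST weight: 1 + 2 + 2 + 3 + 3 + 6 = 17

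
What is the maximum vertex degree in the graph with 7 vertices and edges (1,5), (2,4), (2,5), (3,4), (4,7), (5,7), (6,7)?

Step 1: Count edges incident to each vertex:
  deg(1) = 1 (neighbors: 5)
  deg(2) = 2 (neighbors: 4, 5)
  deg(3) = 1 (neighbors: 4)
  deg(4) = 3 (neighbors: 2, 3, 7)
  deg(5) = 3 (neighbors: 1, 2, 7)
  deg(6) = 1 (neighbors: 7)
  deg(7) = 3 (neighbors: 4, 5, 6)

Step 2: Find maximum:
  max(1, 2, 1, 3, 3, 1, 3) = 3 (vertex 4)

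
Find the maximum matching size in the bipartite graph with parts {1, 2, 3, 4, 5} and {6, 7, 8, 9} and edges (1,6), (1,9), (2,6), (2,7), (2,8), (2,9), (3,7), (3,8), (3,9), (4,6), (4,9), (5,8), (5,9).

Step 1: List the neighbors of each left vertex:
  1: 6, 9
  2: 6, 7, 8, 9
  3: 7, 8, 9
  4: 6, 9
  5: 8, 9

Step 2: Greedily match left vertices, then look for augmenting paths:
  Match 1 -- 6
  Match 2 -- 7
  Match 3 -- 8
  Match 4 -- 9
  No augmenting path remains.

Step 3: Verify this is maximum:
  Matching size 4 = min(|L|, |R|) = min(5, 4), which is an upper bound, so this matching is maximum.

Maximum matching: {(1,6), (2,7), (3,8), (4,9)}
Size: 4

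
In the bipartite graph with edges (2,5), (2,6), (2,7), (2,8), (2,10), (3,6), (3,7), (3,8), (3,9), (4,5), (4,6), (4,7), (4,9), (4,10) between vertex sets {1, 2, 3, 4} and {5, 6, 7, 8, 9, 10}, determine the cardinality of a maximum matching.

Step 1: List the neighbors of each left vertex:
  1: (none)
  2: 5, 6, 7, 8, 10
  3: 6, 7, 8, 9
  4: 5, 6, 7, 9, 10

Step 2: Greedily match left vertices, then look for augmenting paths:
  Match 2 -- 5
  Match 3 -- 6
  Match 4 -- 7
  No augmenting path remains.

Step 3: Verify this is maximum:
  Matching has size 3. The vertex set {2, 3, 4} covers every edge and has size 3; any matching has at most one edge per cover vertex, so 3 is maximum (König's theorem).

Maximum matching: {(2,5), (3,6), (4,7)}
Size: 3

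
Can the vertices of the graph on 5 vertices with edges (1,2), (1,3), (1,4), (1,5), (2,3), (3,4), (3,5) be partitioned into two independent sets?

Step 1: Attempt 2-coloring using BFS:
  Start at vertex 1, assign color 0
  Color vertex 2 with color 1 (neighbor of 1)
  Color vertex 3 with color 1 (neighbor of 1)
  Color vertex 4 with color 1 (neighbor of 1)
  Color vertex 5 with color 1 (neighbor of 1)

Step 2: Conflict found! Vertices 2 and 3 are adjacent but have the same color.
This means the graph contains an odd cycle.

The graph is NOT bipartite.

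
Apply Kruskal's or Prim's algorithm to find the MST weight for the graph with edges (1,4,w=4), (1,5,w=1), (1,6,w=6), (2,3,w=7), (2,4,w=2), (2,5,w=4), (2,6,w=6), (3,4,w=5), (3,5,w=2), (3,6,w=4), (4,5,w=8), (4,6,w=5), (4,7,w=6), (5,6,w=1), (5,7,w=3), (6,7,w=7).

Apply Kruskal's algorithm (sort edges by weight, add if no cycle):

Sorted edges by weight:
  (1,5) w=1
  (5,6) w=1
  (2,4) w=2
  (3,5) w=2
  (5,7) w=3
  (1,4) w=4
  (2,5) w=4
  (3,6) w=4
  (3,4) w=5
  (4,6) w=5
  (1,6) w=6
  (2,6) w=6
  (4,7) w=6
  (2,3) w=7
  (6,7) w=7
  (4,5) w=8

Add edge (1,5) w=1 -- no cycle. Running total: 1
Add edge (5,6) w=1 -- no cycle. Running total: 2
Add edge (2,4) w=2 -- no cycle. Running total: 4
Add edge (3,5) w=2 -- no cycle. Running total: 6
Add edge (5,7) w=3 -- no cycle. Running total: 9
Add edge (1,4) w=4 -- no cycle. Running total: 13

MST edges: (1,5,w=1), (5,6,w=1), (2,4,w=2), (3,5,w=2), (5,7,w=3), (1,4,w=4)
Total MST weight: 1 + 1 + 2 + 2 + 3 + 4 = 13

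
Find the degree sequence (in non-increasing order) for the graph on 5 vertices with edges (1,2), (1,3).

Step 1: Count edges incident to each vertex:
  deg(1) = 2 (neighbors: 2, 3)
  deg(2) = 1 (neighbors: 1)
  deg(3) = 1 (neighbors: 1)
  deg(4) = 0 (neighbors: none)
  deg(5) = 0 (neighbors: none)

Step 2: Sort degrees in non-increasing order:
  Degrees: [2, 1, 1, 0, 0] -> sorted: [2, 1, 1, 0, 0]

Degree sequence: [2, 1, 1, 0, 0]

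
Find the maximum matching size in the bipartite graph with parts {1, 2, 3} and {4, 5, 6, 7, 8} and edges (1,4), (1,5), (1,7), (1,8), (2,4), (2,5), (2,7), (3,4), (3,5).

Step 1: List the neighbors of each left vertex:
  1: 4, 5, 7, 8
  2: 4, 5, 7
  3: 4, 5

Step 2: Greedily match left vertices, then look for augmenting paths:
  Match 1 -- 7
  Match 2 -- 5
  Match 3 -- 4
  No augmenting path remains.

Step 3: Verify this is maximum:
  Matching size 3 = min(|L|, |R|) = min(3, 5), which is an upper bound, so this matching is maximum.

Maximum matching: {(1,7), (2,5), (3,4)}
Size: 3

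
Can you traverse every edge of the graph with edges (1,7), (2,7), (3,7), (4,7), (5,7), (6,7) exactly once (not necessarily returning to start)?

Step 1: Find the degree of each vertex:
  deg(1) = 1
  deg(2) = 1
  deg(3) = 1
  deg(4) = 1
  deg(5) = 1
  deg(6) = 1
  deg(7) = 6

Step 2: Count vertices with odd degree:
  Odd-degree vertices: 1, 2, 3, 4, 5, 6 (6 total)

Step 3: Apply Euler's theorem:
  - Eulerian circuit exists iff graph is connected and all vertices have even degree
  - Eulerian path exists iff graph is connected and has 0 or 2 odd-degree vertices

Graph has 6 odd-degree vertices (need 0 or 2).
Neither Eulerian path nor Eulerian circuit exists.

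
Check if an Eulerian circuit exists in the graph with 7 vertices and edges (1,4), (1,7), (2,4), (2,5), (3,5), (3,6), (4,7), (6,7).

Step 1: Find the degree of each vertex:
  deg(1) = 2
  deg(2) = 2
  deg(3) = 2
  deg(4) = 3
  deg(5) = 2
  deg(6) = 2
  deg(7) = 3

Step 2: Count vertices with odd degree:
  Odd-degree vertices: 4, 7 (2 total)

Step 3: Apply Euler's theorem:
  - Eulerian circuit exists iff graph is connected and all vertices have even degree
  - Eulerian path exists iff graph is connected and has 0 or 2 odd-degree vertices

Graph is connected with exactly 2 odd-degree vertices (4, 7).
Eulerian path exists (starting and ending at the odd-degree vertices), but no Eulerian circuit.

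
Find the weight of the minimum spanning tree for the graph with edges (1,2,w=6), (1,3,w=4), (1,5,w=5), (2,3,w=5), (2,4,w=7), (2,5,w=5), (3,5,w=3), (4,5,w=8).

Apply Kruskal's algorithm (sort edges by weight, add if no cycle):

Sorted edges by weight:
  (3,5) w=3
  (1,3) w=4
  (1,5) w=5
  (2,3) w=5
  (2,5) w=5
  (1,2) w=6
  (2,4) w=7
  (4,5) w=8

Add edge (3,5) w=3 -- no cycle. Running total: 3
Add edge (1,3) w=4 -- no cycle. Running total: 7
Skip edge (1,5) w=5 -- would create cycle
Add edge (2,3) w=5 -- no cycle. Running total: 12
Skip edge (2,5) w=5 -- would create cycle
Skip edge (1,2) w=6 -- would create cycle
Add edge (2,4) w=7 -- no cycle. Running total: 19

MST edges: (3,5,w=3), (1,3,w=4), (2,3,w=5), (2,4,w=7)
Total MST weight: 3 + 4 + 5 + 7 = 19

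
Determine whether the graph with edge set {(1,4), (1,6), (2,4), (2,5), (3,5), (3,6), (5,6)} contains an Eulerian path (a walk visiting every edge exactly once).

Step 1: Find the degree of each vertex:
  deg(1) = 2
  deg(2) = 2
  deg(3) = 2
  deg(4) = 2
  deg(5) = 3
  deg(6) = 3

Step 2: Count vertices with odd degree:
  Odd-degree vertices: 5, 6 (2 total)

Step 3: Apply Euler's theorem:
  - Eulerian circuit exists iff graph is connected and all vertices have even degree
  - Eulerian path exists iff graph is connected and has 0 or 2 odd-degree vertices

Graph is connected with exactly 2 odd-degree vertices (5, 6).
Eulerian path exists (starting and ending at the odd-degree vertices), but no Eulerian circuit.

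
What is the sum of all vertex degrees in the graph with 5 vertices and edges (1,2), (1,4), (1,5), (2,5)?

Step 1: Count edges incident to each vertex:
  deg(1) = 3 (neighbors: 2, 4, 5)
  deg(2) = 2 (neighbors: 1, 5)
  deg(3) = 0 (neighbors: none)
  deg(4) = 1 (neighbors: 1)
  deg(5) = 2 (neighbors: 1, 2)

Step 2: Sum all degrees:
  3 + 2 + 0 + 1 + 2 = 8

Verification: sum of degrees = 2 * |E| = 2 * 4 = 8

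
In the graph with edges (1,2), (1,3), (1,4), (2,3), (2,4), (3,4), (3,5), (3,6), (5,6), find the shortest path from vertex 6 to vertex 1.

Step 1: Build adjacency list:
  1: 2, 3, 4
  2: 1, 3, 4
  3: 1, 2, 4, 5, 6
  4: 1, 2, 3
  5: 3, 6
  6: 3, 5

Step 2: BFS from vertex 6 to find shortest path to 1:
  vertex 3 reached at distance 1
  vertex 5 reached at distance 1
  vertex 1 reached at distance 2

Step 3: Shortest path: 6 -> 3 -> 1
Path length: 2 edges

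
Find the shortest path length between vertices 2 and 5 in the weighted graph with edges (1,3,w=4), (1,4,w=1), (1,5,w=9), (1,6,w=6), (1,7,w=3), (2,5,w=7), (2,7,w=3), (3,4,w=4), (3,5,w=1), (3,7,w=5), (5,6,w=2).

Step 1: Build adjacency list with weights:
  1: 3(w=4), 4(w=1), 5(w=9), 6(w=6), 7(w=3)
  2: 5(w=7), 7(w=3)
  3: 1(w=4), 4(w=4), 5(w=1), 7(w=5)
  4: 1(w=1), 3(w=4)
  5: 1(w=9), 2(w=7), 3(w=1), 6(w=2)
  6: 1(w=6), 5(w=2)
  7: 1(w=3), 2(w=3), 3(w=5)

Step 2: Apply Dijkstra's algorithm from vertex 2:
  Visit vertex 2 (distance=0)
    Update dist[5] = 7
    Update dist[7] = 3
  Visit vertex 7 (distance=3)
    Update dist[1] = 6
    Update dist[3] = 8
  Visit vertex 1 (distance=6)
    Update dist[4] = 7
    Update dist[6] = 12
  Visit vertex 4 (distance=7)
  Visit vertex 5 (distance=7)
    Update dist[6] = 9

Step 3: Shortest path: 2 -> 5
Total weight: 7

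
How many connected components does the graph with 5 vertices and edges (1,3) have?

Step 1: Build adjacency list from edges:
  1: 3
  2: (none)
  3: 1
  4: (none)
  5: (none)

Step 2: Run BFS/DFS from vertex 1:
  Visited: {1, 3}
  Reached 2 of 5 vertices

Step 3: Only 2 of 5 vertices reached. Graph is disconnected.
Connected components: {1, 3}, {2}, {4}, {5}
Number of connected components: 4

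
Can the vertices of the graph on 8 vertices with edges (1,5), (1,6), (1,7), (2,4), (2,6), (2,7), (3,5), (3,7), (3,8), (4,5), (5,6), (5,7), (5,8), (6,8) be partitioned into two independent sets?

Step 1: Attempt 2-coloring using BFS:
  Start at vertex 1, assign color 0
  Color vertex 5 with color 1 (neighbor of 1)
  Color vertex 6 with color 1 (neighbor of 1)
  Color vertex 7 with color 1 (neighbor of 1)
  Color vertex 3 with color 0 (neighbor of 5)
  Color vertex 4 with color 0 (neighbor of 5)

Step 2: Conflict found! Vertices 5 and 6 are adjacent but have the same color.
This means the graph contains an odd cycle.

The graph is NOT bipartite.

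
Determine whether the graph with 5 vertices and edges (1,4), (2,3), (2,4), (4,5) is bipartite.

Step 1: Attempt 2-coloring using BFS:
  Start at vertex 1, assign color 0
  Color vertex 4 with color 1 (neighbor of 1)
  Color vertex 2 with color 0 (neighbor of 4)
  Color vertex 5 with color 0 (neighbor of 4)
  Color vertex 3 with color 1 (neighbor of 2)

Step 2: 2-coloring succeeded. No conflicts found.
  Set A (color 0): {1, 2, 5}
  Set B (color 1): {3, 4}

The graph is bipartite with partition {1, 2, 5}, {3, 4}.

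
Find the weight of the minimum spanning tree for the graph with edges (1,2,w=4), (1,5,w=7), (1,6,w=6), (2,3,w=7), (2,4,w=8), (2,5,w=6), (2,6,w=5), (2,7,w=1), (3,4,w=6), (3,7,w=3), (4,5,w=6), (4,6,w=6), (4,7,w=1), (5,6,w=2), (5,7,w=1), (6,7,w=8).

Apply Kruskal's algorithm (sort edges by weight, add if no cycle):

Sorted edges by weight:
  (2,7) w=1
  (4,7) w=1
  (5,7) w=1
  (5,6) w=2
  (3,7) w=3
  (1,2) w=4
  (2,6) w=5
  (1,6) w=6
  (2,5) w=6
  (3,4) w=6
  (4,5) w=6
  (4,6) w=6
  (1,5) w=7
  (2,3) w=7
  (2,4) w=8
  (6,7) w=8

Add edge (2,7) w=1 -- no cycle. Running total: 1
Add edge (4,7) w=1 -- no cycle. Running total: 2
Add edge (5,7) w=1 -- no cycle. Running total: 3
Add edge (5,6) w=2 -- no cycle. Running total: 5
Add edge (3,7) w=3 -- no cycle. Running total: 8
Add edge (1,2) w=4 -- no cycle. Running total: 12

MST edges: (2,7,w=1), (4,7,w=1), (5,7,w=1), (5,6,w=2), (3,7,w=3), (1,2,w=4)
Total MST weight: 1 + 1 + 1 + 2 + 3 + 4 = 12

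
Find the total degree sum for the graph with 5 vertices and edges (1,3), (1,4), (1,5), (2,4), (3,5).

Step 1: Count edges incident to each vertex:
  deg(1) = 3 (neighbors: 3, 4, 5)
  deg(2) = 1 (neighbors: 4)
  deg(3) = 2 (neighbors: 1, 5)
  deg(4) = 2 (neighbors: 1, 2)
  deg(5) = 2 (neighbors: 1, 3)

Step 2: Sum all degrees:
  3 + 1 + 2 + 2 + 2 = 10

Verification: sum of degrees = 2 * |E| = 2 * 5 = 10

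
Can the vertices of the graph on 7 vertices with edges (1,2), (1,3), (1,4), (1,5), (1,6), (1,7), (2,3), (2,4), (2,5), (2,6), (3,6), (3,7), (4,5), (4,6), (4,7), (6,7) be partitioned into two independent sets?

Step 1: Attempt 2-coloring using BFS:
  Start at vertex 1, assign color 0
  Color vertex 2 with color 1 (neighbor of 1)
  Color vertex 3 with color 1 (neighbor of 1)
  Color vertex 4 with color 1 (neighbor of 1)
  Color vertex 5 with color 1 (neighbor of 1)
  Color vertex 6 with color 1 (neighbor of 1)
  Color vertex 7 with color 1 (neighbor of 1)

Step 2: Conflict found! Vertices 2 and 3 are adjacent but have the same color.
This means the graph contains an odd cycle.

The graph is NOT bipartite.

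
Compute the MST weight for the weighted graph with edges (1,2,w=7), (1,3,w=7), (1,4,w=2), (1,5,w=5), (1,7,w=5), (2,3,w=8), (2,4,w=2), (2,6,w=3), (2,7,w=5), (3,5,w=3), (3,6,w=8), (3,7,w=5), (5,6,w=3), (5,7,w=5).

Apply Kruskal's algorithm (sort edges by weight, add if no cycle):

Sorted edges by weight:
  (1,4) w=2
  (2,4) w=2
  (2,6) w=3
  (3,5) w=3
  (5,6) w=3
  (1,5) w=5
  (1,7) w=5
  (2,7) w=5
  (3,7) w=5
  (5,7) w=5
  (1,2) w=7
  (1,3) w=7
  (2,3) w=8
  (3,6) w=8

Add edge (1,4) w=2 -- no cycle. Running total: 2
Add edge (2,4) w=2 -- no cycle. Running total: 4
Add edge (2,6) w=3 -- no cycle. Running total: 7
Add edge (3,5) w=3 -- no cycle. Running total: 10
Add edge (5,6) w=3 -- no cycle. Running total: 13
Skip edge (1,5) w=5 -- would create cycle
Add edge (1,7) w=5 -- no cycle. Running total: 18

MST edges: (1,4,w=2), (2,4,w=2), (2,6,w=3), (3,5,w=3), (5,6,w=3), (1,7,w=5)
Total MST weight: 2 + 2 + 3 + 3 + 3 + 5 = 18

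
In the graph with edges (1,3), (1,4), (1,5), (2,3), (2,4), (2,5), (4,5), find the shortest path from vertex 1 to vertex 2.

Step 1: Build adjacency list:
  1: 3, 4, 5
  2: 3, 4, 5
  3: 1, 2
  4: 1, 2, 5
  5: 1, 2, 4

Step 2: BFS from vertex 1 to find shortest path to 2:
  vertex 3 reached at distance 1
  vertex 4 reached at distance 1
  vertex 5 reached at distance 1
  vertex 2 reached at distance 2

Step 3: Shortest path: 1 -> 5 -> 2
Path length: 2 edges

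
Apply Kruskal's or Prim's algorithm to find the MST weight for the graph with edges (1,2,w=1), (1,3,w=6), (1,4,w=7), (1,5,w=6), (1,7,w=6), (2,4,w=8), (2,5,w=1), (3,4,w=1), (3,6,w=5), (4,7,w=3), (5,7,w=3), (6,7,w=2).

Apply Kruskal's algorithm (sort edges by weight, add if no cycle):

Sorted edges by weight:
  (1,2) w=1
  (2,5) w=1
  (3,4) w=1
  (6,7) w=2
  (4,7) w=3
  (5,7) w=3
  (3,6) w=5
  (1,7) w=6
  (1,3) w=6
  (1,5) w=6
  (1,4) w=7
  (2,4) w=8

Add edge (1,2) w=1 -- no cycle. Running total: 1
Add edge (2,5) w=1 -- no cycle. Running total: 2
Add edge (3,4) w=1 -- no cycle. Running total: 3
Add edge (6,7) w=2 -- no cycle. Running total: 5
Add edge (4,7) w=3 -- no cycle. Running total: 8
Add edge (5,7) w=3 -- no cycle. Running total: 11

MST edges: (1,2,w=1), (2,5,w=1), (3,4,w=1), (6,7,w=2), (4,7,w=3), (5,7,w=3)
Total MST weight: 1 + 1 + 1 + 2 + 3 + 3 = 11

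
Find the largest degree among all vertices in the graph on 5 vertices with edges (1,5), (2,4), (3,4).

Step 1: Count edges incident to each vertex:
  deg(1) = 1 (neighbors: 5)
  deg(2) = 1 (neighbors: 4)
  deg(3) = 1 (neighbors: 4)
  deg(4) = 2 (neighbors: 2, 3)
  deg(5) = 1 (neighbors: 1)

Step 2: Find maximum:
  max(1, 1, 1, 2, 1) = 2 (vertex 4)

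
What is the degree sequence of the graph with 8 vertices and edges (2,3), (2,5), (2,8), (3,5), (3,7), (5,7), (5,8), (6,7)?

Step 1: Count edges incident to each vertex:
  deg(1) = 0 (neighbors: none)
  deg(2) = 3 (neighbors: 3, 5, 8)
  deg(3) = 3 (neighbors: 2, 5, 7)
  deg(4) = 0 (neighbors: none)
  deg(5) = 4 (neighbors: 2, 3, 7, 8)
  deg(6) = 1 (neighbors: 7)
  deg(7) = 3 (neighbors: 3, 5, 6)
  deg(8) = 2 (neighbors: 2, 5)

Step 2: Sort degrees in non-increasing order:
  Degrees: [0, 3, 3, 0, 4, 1, 3, 2] -> sorted: [4, 3, 3, 3, 2, 1, 0, 0]

Degree sequence: [4, 3, 3, 3, 2, 1, 0, 0]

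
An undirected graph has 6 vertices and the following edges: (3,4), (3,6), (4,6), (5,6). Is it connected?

Step 1: Build adjacency list from edges:
  1: (none)
  2: (none)
  3: 4, 6
  4: 3, 6
  5: 6
  6: 3, 4, 5

Step 2: Run BFS/DFS from vertex 1:
  Visited: {1}
  Reached 1 of 6 vertices

Step 3: Only 1 of 6 vertices reached. Graph is disconnected.
Connected components: {1}, {2}, {3, 4, 5, 6}
Answer: No, the graph is not connected (3 components).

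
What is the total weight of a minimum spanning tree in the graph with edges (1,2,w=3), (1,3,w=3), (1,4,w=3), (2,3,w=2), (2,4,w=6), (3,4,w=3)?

Apply Kruskal's algorithm (sort edges by weight, add if no cycle):

Sorted edges by weight:
  (2,3) w=2
  (1,2) w=3
  (1,3) w=3
  (1,4) w=3
  (3,4) w=3
  (2,4) w=6

Add edge (2,3) w=2 -- no cycle. Running total: 2
Add edge (1,2) w=3 -- no cycle. Running total: 5
Skip edge (1,3) w=3 -- would create cycle
Add edge (1,4) w=3 -- no cycle. Running total: 8

MST edges: (2,3,w=2), (1,2,w=3), (1,4,w=3)
Total MST weight: 2 + 3 + 3 = 8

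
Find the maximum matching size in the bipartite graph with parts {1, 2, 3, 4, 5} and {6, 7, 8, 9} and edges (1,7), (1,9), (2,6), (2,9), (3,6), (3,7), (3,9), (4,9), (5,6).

Step 1: List the neighbors of each left vertex:
  1: 7, 9
  2: 6, 9
  3: 6, 7, 9
  4: 9
  5: 6

Step 2: Greedily match left vertices, then look for augmenting paths:
  Match 1 -- 7
  Match 2 -- 6
  Match 3 -- 9
  No augmenting path remains.

Step 3: Verify this is maximum:
  Matching has size 3. The vertex set {6, 7, 9} covers every edge and has size 3; any matching has at most one edge per cover vertex, so 3 is maximum (König's theorem).

Maximum matching: {(1,7), (2,6), (3,9)}
Size: 3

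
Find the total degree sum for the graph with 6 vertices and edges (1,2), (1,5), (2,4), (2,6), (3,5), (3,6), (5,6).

Step 1: Count edges incident to each vertex:
  deg(1) = 2 (neighbors: 2, 5)
  deg(2) = 3 (neighbors: 1, 4, 6)
  deg(3) = 2 (neighbors: 5, 6)
  deg(4) = 1 (neighbors: 2)
  deg(5) = 3 (neighbors: 1, 3, 6)
  deg(6) = 3 (neighbors: 2, 3, 5)

Step 2: Sum all degrees:
  2 + 3 + 2 + 1 + 3 + 3 = 14

Verification: sum of degrees = 2 * |E| = 2 * 7 = 14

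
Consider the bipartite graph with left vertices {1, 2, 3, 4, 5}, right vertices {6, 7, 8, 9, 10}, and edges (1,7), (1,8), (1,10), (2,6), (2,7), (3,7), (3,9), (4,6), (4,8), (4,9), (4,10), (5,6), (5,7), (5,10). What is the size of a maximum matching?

Step 1: List the neighbors of each left vertex:
  1: 7, 8, 10
  2: 6, 7
  3: 7, 9
  4: 6, 8, 9, 10
  5: 6, 7, 10

Step 2: Greedily match left vertices, then look for augmenting paths:
  Match 1 -- 7
  Match 2 -- 6
  Match 3 -- 9
  Match 4 -- 8
  Match 5 -- 10
  No augmenting path remains.

Step 3: Verify this is maximum:
  Matching size 5 = min(|L|, |R|) = min(5, 5), which is an upper bound, so this matching is maximum.

Maximum matching: {(1,7), (2,6), (3,9), (4,8), (5,10)}
Size: 5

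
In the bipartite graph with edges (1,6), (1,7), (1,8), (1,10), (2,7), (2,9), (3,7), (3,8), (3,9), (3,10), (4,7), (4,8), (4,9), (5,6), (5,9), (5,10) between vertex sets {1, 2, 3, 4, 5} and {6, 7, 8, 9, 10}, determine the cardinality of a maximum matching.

Step 1: List the neighbors of each left vertex:
  1: 6, 7, 8, 10
  2: 7, 9
  3: 7, 8, 9, 10
  4: 7, 8, 9
  5: 6, 9, 10

Step 2: Greedily match left vertices, then look for augmenting paths:
  Match 1 -- 6
  Match 2 -- 7
  Match 3 -- 8
  Match 4 -- 9
  Match 5 -- 10
  No augmenting path remains.

Step 3: Verify this is maximum:
  Matching size 5 = min(|L|, |R|) = min(5, 5), which is an upper bound, so this matching is maximum.

Maximum matching: {(1,6), (2,7), (3,8), (4,9), (5,10)}
Size: 5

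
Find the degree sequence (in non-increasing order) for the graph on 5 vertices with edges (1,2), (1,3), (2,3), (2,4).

Step 1: Count edges incident to each vertex:
  deg(1) = 2 (neighbors: 2, 3)
  deg(2) = 3 (neighbors: 1, 3, 4)
  deg(3) = 2 (neighbors: 1, 2)
  deg(4) = 1 (neighbors: 2)
  deg(5) = 0 (neighbors: none)

Step 2: Sort degrees in non-increasing order:
  Degrees: [2, 3, 2, 1, 0] -> sorted: [3, 2, 2, 1, 0]

Degree sequence: [3, 2, 2, 1, 0]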